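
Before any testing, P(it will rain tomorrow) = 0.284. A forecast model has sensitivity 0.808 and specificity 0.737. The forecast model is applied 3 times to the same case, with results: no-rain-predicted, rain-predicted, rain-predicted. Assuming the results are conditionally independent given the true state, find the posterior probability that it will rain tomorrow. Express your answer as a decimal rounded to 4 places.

Posterior P(H) ≈ 0.4938

With H the event that it will rain tomorrow, the joint likelihood of the observed sequence is P(data|H) = 0.192·0.808·0.808 = 0.12535 and P(data|¬H) = 0.737·0.263·0.263 = 0.050978.
Bayes: P(H|data) = 0.284·0.12535 / (0.284·0.12535 + 0.716·0.050978) = 0.035599/0.072099 = 0.4938.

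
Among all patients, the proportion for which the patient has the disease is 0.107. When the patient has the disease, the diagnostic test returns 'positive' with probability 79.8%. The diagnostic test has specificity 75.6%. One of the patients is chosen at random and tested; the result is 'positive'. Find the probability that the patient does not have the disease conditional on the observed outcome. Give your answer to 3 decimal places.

P(¬H | E) ≈ 0.718

Let H be the event that the patient has the disease. P(H) = 0.107, so P(¬H) = 0.893. With E the 'positive' result, P(E|H) = 0.798 and P(E|¬H) = 0.244.
P(E) = 0.798·0.107 + 0.244·0.893 = 0.085386 + 0.21789 = 0.30328.
By Bayes' theorem, P(H|E) = 0.085386 / 0.30328 = 0.282. Hence P(¬H|E) = 1 − 0.282 = 0.718.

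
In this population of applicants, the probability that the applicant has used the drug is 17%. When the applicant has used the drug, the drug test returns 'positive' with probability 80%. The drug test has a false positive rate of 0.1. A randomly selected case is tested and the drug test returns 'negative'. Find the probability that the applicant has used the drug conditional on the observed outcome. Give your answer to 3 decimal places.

Write H for 'the applicant has used the drug'. Prior odds H:¬H = 0.17/0.83 = 0.20482. For the 'negative' outcome, the likelihood ratio is 0.2/0.9 = 0.22222.
Posterior odds = 0.20482 × 0.22222 = 0.045515, so P(H|E) = 0.045515/(1+0.045515) = 0.044.

P(H | E) ≈ 0.044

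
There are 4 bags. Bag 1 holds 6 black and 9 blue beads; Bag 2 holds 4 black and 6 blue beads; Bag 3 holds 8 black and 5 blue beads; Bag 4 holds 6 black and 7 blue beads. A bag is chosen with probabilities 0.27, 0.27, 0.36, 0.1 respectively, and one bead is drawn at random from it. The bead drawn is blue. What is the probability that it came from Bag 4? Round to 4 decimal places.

P(blue|Bag 1) = 0.6; P(blue|Bag 2) = 0.6; P(blue|Bag 3) = 0.3846; P(blue|Bag 4) = 0.5385.
Prior × likelihood for each source: 0.27·0.6=0.1620, 0.27·0.6=0.1620, 0.36·0.3846=0.1385, 0.1·0.5385=0.05385. Summing gives P(blue) = 0.51631.
P(Bag 4 | blue) = 0.05385 / 0.51631 = 0.1043.

Posterior probability ≈ 0.1043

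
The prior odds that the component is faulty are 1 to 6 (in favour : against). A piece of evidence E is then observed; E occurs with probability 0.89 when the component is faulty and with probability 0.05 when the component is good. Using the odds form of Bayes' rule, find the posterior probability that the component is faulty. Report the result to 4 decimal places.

Posterior probability ≈ 0.7479

Prior odds = 1/6 = 0.16667. In log-odds, ln(0.16667) = -1.7918.
Add log likelihood ratio: ln(17.800) = 2.8792.
Posterior log-odds = 1.0874, so posterior odds = exp(1.0874) = 2.9667. Converting, P(H|E) = 2.9667/3.9667 = 0.7479.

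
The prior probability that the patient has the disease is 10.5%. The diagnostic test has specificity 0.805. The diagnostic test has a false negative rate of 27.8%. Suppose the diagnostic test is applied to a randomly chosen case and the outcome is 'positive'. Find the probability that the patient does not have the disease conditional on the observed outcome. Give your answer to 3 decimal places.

Let H be the event that the patient has the disease. P(H) = 0.105, so P(¬H) = 0.895. With E the 'positive' result, P(E|H) = 0.722 and P(E|¬H) = 0.195.
P(E) = 0.722·0.105 + 0.195·0.895 = 0.075810 + 0.17453 = 0.25033.
By Bayes' theorem, P(H|E) = 0.075810 / 0.25033 = 0.303. Hence P(¬H|E) = 1 − 0.303 = 0.697.

P(¬H | E) ≈ 0.697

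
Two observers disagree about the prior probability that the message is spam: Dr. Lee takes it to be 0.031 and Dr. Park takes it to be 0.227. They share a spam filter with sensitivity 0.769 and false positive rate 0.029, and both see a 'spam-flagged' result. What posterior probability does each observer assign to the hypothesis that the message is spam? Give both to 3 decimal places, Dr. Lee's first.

Dr. Lee: 0.459; Dr. Park: 0.886

The likelihood ratio for a 'spam-flagged' result is 0.769/0.029 = 26.517.
Dr. Lee: prior odds 0.031/0.969 = 0.031992; posterior odds 0.84833; posterior probability 0.459.
Dr. Park: prior odds 0.227/0.773 = 0.29366; posterior odds 7.7871; posterior probability 0.886.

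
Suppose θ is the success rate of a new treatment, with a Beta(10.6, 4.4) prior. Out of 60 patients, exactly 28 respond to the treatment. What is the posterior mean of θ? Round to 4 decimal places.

Posterior mean ≈ 0.5147

Observing 28 successes and 32 failures updates Beta(10.6, 4.4) by adding the success and failure counts to the two shape parameters: α = 10.6+28 = 38.6, β = 4.4+32 = 36.4.
Posterior mean = α/(α+β) = 38.6/75 = 0.5147.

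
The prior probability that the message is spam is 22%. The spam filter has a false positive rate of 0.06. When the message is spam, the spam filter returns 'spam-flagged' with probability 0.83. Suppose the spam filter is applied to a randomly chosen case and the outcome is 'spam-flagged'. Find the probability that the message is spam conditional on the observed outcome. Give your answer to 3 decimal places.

P(H | E) ≈ 0.796

Let H be the event that the message is spam. P(H) = 0.22, so P(¬H) = 0.78. With E the 'spam-flagged' result, P(E|H) = 0.83 and P(E|¬H) = 0.06.
P(E) = 0.83·0.22 + 0.06·0.78 = 0.18260 + 0.046800 = 0.22940.
By Bayes' theorem, P(H|E) = 0.18260 / 0.22940 = 0.796.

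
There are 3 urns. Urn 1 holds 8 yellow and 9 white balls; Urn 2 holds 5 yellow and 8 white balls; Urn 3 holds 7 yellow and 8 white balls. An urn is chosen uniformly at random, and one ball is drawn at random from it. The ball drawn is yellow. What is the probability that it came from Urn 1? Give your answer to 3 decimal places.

Posterior probability ≈ 0.356

P(yellow|Urn 1) = 0.4706; P(yellow|Urn 2) = 0.3846; P(yellow|Urn 3) = 0.4667.
Prior × likelihood for each source: 0.333333·0.4706=0.1569, 0.333333·0.3846=0.1282, 0.333333·0.4667=0.1556. Summing gives P(yellow) = 0.44062.
P(Urn 1 | yellow) = 0.1569 / 0.44062 = 0.356.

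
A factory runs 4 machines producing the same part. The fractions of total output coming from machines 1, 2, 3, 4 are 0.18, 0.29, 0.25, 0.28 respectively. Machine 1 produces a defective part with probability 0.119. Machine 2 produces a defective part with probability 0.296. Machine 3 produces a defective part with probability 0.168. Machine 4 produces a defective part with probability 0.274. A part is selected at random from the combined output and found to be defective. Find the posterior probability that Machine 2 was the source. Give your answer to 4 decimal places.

Tabulate prior·likelihood by source: [1] prior 0.18, lik 0.119, product 0.02142; [2] prior 0.29, lik 0.296, product 0.08584; [3] prior 0.25, lik 0.168, product 0.04200; [4] prior 0.28, lik 0.274, product 0.07672.
Normalizing constant = 0.22598; the posterior for Machine 2 is its product over the sum, 0.08584/0.22598 = 0.3799.

Posterior probability ≈ 0.3799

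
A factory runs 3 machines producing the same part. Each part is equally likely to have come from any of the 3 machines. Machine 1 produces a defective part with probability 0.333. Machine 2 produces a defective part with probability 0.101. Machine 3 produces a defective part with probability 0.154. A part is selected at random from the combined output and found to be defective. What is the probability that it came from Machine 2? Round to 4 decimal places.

Tabulate prior·likelihood by source: [1] prior 0.333333, lik 0.333, product 0.1110; [2] prior 0.333333, lik 0.101, product 0.03367; [3] prior 0.333333, lik 0.154, product 0.05133.
Normalizing constant = 0.19600; the posterior for Machine 2 is its product over the sum, 0.03367/0.19600 = 0.1718.

Posterior probability ≈ 0.1718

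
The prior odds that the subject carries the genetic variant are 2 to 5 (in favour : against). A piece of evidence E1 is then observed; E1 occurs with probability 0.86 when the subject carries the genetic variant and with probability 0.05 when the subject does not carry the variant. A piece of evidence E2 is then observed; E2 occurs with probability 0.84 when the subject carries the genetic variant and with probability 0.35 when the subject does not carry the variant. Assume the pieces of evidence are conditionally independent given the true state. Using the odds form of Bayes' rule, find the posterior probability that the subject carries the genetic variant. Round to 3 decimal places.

Posterior probability ≈ 0.943

Prior odds = 2/5 = 0.40000.
Likelihood ratio for E1 = 0.86/0.05 = 17.200.
Likelihood ratio for E2 = 0.84/0.35 = 2.4000.
Posterior odds = prior odds × LR₁ × LR₂ = 16.512.
Posterior probability = odds/(1+odds) = 16.512/17.512 = 0.943.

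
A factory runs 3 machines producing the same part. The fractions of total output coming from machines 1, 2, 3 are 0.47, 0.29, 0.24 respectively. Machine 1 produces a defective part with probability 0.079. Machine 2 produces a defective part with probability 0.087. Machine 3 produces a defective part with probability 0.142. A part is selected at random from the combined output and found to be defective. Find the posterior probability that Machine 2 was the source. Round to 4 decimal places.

Posterior probability ≈ 0.2616

P(defective|M1) = 0.079; P(defective|M2) = 0.087; P(defective|M3) = 0.142.
Prior × likelihood for each source: 0.47·0.079=0.03713, 0.29·0.087=0.02523, 0.24·0.142=0.03408. Summing gives P(defective) = 0.096440.
P(Machine 2 | defective) = 0.02523 / 0.096440 = 0.2616.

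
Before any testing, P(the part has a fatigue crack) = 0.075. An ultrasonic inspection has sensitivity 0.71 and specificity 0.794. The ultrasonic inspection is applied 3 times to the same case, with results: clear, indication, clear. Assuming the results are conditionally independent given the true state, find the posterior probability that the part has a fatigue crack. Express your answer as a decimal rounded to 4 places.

With H the event that the part has a fatigue crack, the joint likelihood of the observed sequence is P(data|H) = 0.29·0.71·0.29 = 0.059711 and P(data|¬H) = 0.794·0.206·0.794 = 0.12987.
Bayes: P(H|data) = 0.075·0.059711 / (0.075·0.059711 + 0.925·0.12987) = 0.0044783/0.12461 = 0.0359.

Posterior P(H) ≈ 0.0359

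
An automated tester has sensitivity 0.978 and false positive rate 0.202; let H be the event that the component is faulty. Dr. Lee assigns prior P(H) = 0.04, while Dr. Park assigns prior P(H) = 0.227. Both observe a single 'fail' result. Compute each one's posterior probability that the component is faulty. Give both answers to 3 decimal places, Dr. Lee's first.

P('+'|H) = 0.978, P('+'|¬H) = 0.202.
Dr. Lee: numerator 0.978·0.04 = 0.039120; evidence = 0.039120+0.202·0.96 = 0.23304; posterior = 0.168.
Dr. Park: numerator 0.978·0.227 = 0.22201; evidence = 0.22201+0.202·0.773 = 0.37815; posterior = 0.587.

Dr. Lee: 0.168; Dr. Park: 0.587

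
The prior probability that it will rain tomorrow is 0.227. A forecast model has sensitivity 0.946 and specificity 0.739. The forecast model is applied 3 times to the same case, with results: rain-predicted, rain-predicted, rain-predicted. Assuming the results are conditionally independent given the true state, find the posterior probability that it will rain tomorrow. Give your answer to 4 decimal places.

Posterior P(H) ≈ 0.9333

With H the event that it will rain tomorrow, the joint likelihood of the observed sequence is P(data|H) = 0.946·0.946·0.946 = 0.84659 and P(data|¬H) = 0.261·0.261·0.261 = 0.017780.
Bayes: P(H|data) = 0.227·0.84659 / (0.227·0.84659 + 0.773·0.017780) = 0.19218/0.20592 = 0.9333.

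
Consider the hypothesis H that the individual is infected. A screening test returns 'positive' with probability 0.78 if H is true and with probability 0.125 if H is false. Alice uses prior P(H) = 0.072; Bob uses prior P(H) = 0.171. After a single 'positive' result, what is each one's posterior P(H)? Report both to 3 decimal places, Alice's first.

Alice: 0.326; Bob: 0.563

P('+'|H) = 0.78, P('+'|¬H) = 0.125.
Alice: numerator 0.78·0.072 = 0.056160; evidence = 0.056160+0.125·0.928 = 0.17216; posterior = 0.326.
Bob: numerator 0.78·0.171 = 0.13338; evidence = 0.13338+0.125·0.829 = 0.23701; posterior = 0.563.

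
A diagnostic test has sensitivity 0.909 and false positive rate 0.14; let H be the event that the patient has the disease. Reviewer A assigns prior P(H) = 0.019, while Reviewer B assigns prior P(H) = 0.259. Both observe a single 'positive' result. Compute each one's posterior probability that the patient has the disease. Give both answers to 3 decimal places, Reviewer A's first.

P('+'|H) = 0.909, P('+'|¬H) = 0.14.
Reviewer A: numerator 0.909·0.019 = 0.017271; evidence = 0.017271+0.14·0.981 = 0.15461; posterior = 0.112.
Reviewer B: numerator 0.909·0.259 = 0.23543; evidence = 0.23543+0.14·0.741 = 0.33917; posterior = 0.694.

Reviewer A: 0.112; Reviewer B: 0.694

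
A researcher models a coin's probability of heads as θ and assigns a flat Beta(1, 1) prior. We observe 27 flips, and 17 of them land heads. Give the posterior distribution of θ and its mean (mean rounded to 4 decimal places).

Observing 17 successes and 10 failures updates Beta(1, 1) by adding the success and failure counts to the two shape parameters: α = 1+17 = 18, β = 1+10 = 11.
Posterior mean = α/(α+β) = 18/29 = 0.6207.

Posterior: Beta(18, 11); mean ≈ 0.6207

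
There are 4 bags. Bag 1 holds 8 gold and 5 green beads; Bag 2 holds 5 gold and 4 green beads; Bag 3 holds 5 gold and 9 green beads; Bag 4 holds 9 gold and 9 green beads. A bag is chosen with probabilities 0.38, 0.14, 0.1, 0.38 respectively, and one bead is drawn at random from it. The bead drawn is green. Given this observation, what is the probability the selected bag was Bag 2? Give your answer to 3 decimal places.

P(green|Bag 1) = 0.3846; P(green|Bag 2) = 0.4444; P(green|Bag 3) = 0.6429; P(green|Bag 4) = 0.5.
Prior × likelihood for each source: 0.38·0.3846=0.1462, 0.14·0.4444=0.06222, 0.1·0.6429=0.06429, 0.38·0.5=0.1900. Summing gives P(green) = 0.46266.
P(Bag 2 | green) = 0.06222 / 0.46266 = 0.134.

Posterior probability ≈ 0.134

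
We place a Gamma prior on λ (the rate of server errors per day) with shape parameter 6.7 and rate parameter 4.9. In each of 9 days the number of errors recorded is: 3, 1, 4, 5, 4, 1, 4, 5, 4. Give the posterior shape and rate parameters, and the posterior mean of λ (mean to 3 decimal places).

Posterior: Gamma(shape=37.7, rate=13.9); mean ≈ 2.712

The Poisson likelihood adds the total count to the shape and the number of exposure periods to the rate. Here ∑xᵢ = 31 and n = 9, so shape 6.7→37.7 and rate 4.9→13.9.
Posterior mean = shape/rate = 37.7/13.9 = 2.712.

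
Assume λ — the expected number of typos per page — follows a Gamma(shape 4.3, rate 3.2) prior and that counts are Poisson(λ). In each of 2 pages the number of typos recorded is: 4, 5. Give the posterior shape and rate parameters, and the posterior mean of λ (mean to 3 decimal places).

The Poisson likelihood adds the total count to the shape and the number of exposure periods to the rate. Here ∑xᵢ = 9 and n = 2, so shape 4.3→13.3 and rate 3.2→5.2.
E[λ | data] = 13.3/5.2 = 2.558.

Posterior: Gamma(shape=13.3, rate=5.2); mean ≈ 2.558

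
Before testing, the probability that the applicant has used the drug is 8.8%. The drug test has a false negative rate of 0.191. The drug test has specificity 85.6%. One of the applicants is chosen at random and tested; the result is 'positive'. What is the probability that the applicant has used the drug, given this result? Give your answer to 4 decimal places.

P(H | E) ≈ 0.3515

Write H for 'the applicant has used the drug'. Prior odds H:¬H = 0.088/0.912 = 0.096491. For the 'positive' outcome, the likelihood ratio is 0.809/0.144 = 5.6181.
Posterior odds = 0.096491 × 5.6181 = 0.54209, so P(H|E) = 0.54209/(1+0.54209) = 0.3515.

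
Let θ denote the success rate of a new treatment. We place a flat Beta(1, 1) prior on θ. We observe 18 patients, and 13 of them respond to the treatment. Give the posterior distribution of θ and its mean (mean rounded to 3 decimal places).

Posterior: Beta(14, 6); mean ≈ 0.700

The binomial likelihood is conjugate to the Beta prior: with 13 successes and 5 failures, the posterior is Beta(1+13, 1+5) = Beta(14, 6).
E[θ | data] = 14/(14+6) = 0.700.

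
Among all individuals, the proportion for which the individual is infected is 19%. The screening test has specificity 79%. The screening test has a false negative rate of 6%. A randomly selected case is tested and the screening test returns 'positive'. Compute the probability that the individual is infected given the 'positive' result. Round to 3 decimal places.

Write H for 'the individual is infected'. Prior odds H:¬H = 0.19/0.81 = 0.23457. For the 'positive' outcome, the likelihood ratio is 0.94/0.21 = 4.4762.
Posterior odds = 0.23457 × 4.4762 = 1.0500, so P(H|E) = 1.0500/(1+1.0500) = 0.512.

P(H | E) ≈ 0.512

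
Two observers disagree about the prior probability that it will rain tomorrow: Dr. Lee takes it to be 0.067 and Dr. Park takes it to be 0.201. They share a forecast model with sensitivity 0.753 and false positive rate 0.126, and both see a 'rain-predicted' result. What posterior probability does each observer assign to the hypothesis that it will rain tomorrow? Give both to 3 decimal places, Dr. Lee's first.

Dr. Lee: 0.300; Dr. Park: 0.601

The likelihood ratio for a 'rain-predicted' result is 0.753/0.126 = 5.9762.
Dr. Lee: prior odds 0.067/0.933 = 0.071811; posterior odds 0.42916; posterior probability 0.300.
Dr. Park: prior odds 0.201/0.799 = 0.25156; posterior odds 1.5034; posterior probability 0.601.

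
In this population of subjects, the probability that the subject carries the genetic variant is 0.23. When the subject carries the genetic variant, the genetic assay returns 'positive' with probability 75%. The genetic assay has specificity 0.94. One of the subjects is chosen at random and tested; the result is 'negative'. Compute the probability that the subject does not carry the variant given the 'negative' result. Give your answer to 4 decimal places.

Let H be the event that the subject carries the genetic variant. P(H) = 0.23, so P(¬H) = 0.77. With E the 'negative' result, P(E|H) = 0.25 and P(E|¬H) = 0.94.
P(E) = 0.25·0.23 + 0.94·0.77 = 0.057500 + 0.72380 = 0.78130.
By Bayes' theorem, P(H|E) = 0.057500 / 0.78130 = 0.0736. Hence P(¬H|E) = 1 − 0.0736 = 0.9264.

P(¬H | E) ≈ 0.9264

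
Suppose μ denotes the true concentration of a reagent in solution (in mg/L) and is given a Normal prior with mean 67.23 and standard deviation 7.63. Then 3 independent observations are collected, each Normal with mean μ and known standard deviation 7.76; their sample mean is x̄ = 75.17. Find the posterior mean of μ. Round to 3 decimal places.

Posterior mean ≈ 73.134

With known σ, the Normal prior is conjugate. Weight on the data is w = (n/σ²)/(n/σ² + 1/τ₀²) = 0.0498193/(0.0498193+0.0171771) = 0.74361.
Posterior mean = w·x̄ + (1−w)·μ₀ = 0.74361·75.17 + 0.25639·67.23 = 73.134.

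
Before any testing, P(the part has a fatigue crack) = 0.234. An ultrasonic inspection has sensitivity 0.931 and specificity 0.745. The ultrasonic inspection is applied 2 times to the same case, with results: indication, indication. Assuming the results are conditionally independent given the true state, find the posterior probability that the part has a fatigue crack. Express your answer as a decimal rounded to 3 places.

Posterior P(H) ≈ 0.803

With H the event that the part has a fatigue crack, the joint likelihood of the observed sequence is P(data|H) = 0.931·0.931 = 0.86676 and P(data|¬H) = 0.255·0.255 = 0.065025.
Bayes: P(H|data) = 0.234·0.86676 / (0.234·0.86676 + 0.766·0.065025) = 0.20282/0.25263 = 0.8028.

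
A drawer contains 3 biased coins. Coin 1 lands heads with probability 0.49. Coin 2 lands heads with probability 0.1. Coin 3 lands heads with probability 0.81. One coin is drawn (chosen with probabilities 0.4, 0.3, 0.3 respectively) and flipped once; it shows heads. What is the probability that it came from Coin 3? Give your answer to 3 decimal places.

Posterior probability ≈ 0.518

Tabulate prior·likelihood by source: [1] prior 0.4, lik 0.49, product 0.1960; [2] prior 0.3, lik 0.1, product 0.03000; [3] prior 0.3, lik 0.81, product 0.2430.
Normalizing constant = 0.46900; the posterior for Coin 3 is its product over the sum, 0.2430/0.46900 = 0.518.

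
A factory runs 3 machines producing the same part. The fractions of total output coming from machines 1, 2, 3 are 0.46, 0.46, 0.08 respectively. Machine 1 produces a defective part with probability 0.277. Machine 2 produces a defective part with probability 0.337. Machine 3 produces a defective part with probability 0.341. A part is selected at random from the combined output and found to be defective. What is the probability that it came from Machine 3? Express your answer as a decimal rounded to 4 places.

P(defective|M1) = 0.277; P(defective|M2) = 0.337; P(defective|M3) = 0.341.
Prior × likelihood for each source: 0.46·0.277=0.1274, 0.46·0.337=0.1550, 0.08·0.341=0.02728. Summing gives P(defective) = 0.30972.
P(Machine 3 | defective) = 0.02728 / 0.30972 = 0.0881.

Posterior probability ≈ 0.0881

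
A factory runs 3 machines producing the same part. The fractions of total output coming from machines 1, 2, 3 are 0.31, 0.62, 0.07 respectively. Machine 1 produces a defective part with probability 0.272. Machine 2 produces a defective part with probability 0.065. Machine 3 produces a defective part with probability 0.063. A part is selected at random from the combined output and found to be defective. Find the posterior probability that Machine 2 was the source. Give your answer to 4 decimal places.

P(defective|M1) = 0.272; P(defective|M2) = 0.065; P(defective|M3) = 0.063.
Prior × likelihood for each source: 0.31·0.272=0.08432, 0.62·0.065=0.04030, 0.07·0.063=0.004410. Summing gives P(defective) = 0.12903.
P(Machine 2 | defective) = 0.04030 / 0.12903 = 0.3123.

Posterior probability ≈ 0.3123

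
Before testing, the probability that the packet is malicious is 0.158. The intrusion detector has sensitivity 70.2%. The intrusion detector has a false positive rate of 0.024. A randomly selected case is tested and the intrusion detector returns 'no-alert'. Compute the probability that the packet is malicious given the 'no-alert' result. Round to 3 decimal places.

Let H be the event that the packet is malicious. P(H) = 0.158, so P(¬H) = 0.842. With E the 'no-alert' result, P(E|H) = 0.298 and P(E|¬H) = 0.976.
P(E) = 0.298·0.158 + 0.976·0.842 = 0.047084 + 0.82179 = 0.86888.
By Bayes' theorem, P(H|E) = 0.047084 / 0.86888 = 0.054.

P(H | E) ≈ 0.054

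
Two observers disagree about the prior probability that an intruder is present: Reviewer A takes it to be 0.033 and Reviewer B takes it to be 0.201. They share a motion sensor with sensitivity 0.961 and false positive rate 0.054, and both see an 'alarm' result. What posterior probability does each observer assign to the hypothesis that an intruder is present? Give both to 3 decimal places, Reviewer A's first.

Reviewer A: 0.378; Reviewer B: 0.817

P('+'|H) = 0.961, P('+'|¬H) = 0.054.
Reviewer A: numerator 0.961·0.033 = 0.031713; evidence = 0.031713+0.054·0.967 = 0.083931; posterior = 0.378.
Reviewer B: numerator 0.961·0.201 = 0.19316; evidence = 0.19316+0.054·0.799 = 0.23631; posterior = 0.817.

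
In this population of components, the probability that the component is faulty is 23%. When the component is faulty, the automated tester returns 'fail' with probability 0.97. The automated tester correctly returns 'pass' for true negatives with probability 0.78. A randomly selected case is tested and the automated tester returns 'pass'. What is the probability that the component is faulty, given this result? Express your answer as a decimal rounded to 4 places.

P(H | E) ≈ 0.0114

Let H be the event that the component is faulty. P(H) = 0.23, so P(¬H) = 0.77. With E the 'pass' result, P(E|H) = 0.03 and P(E|¬H) = 0.78.
P(E) = 0.03·0.23 + 0.78·0.77 = 0.0069000 + 0.60060 = 0.60750.
By Bayes' theorem, P(H|E) = 0.0069000 / 0.60750 = 0.0114.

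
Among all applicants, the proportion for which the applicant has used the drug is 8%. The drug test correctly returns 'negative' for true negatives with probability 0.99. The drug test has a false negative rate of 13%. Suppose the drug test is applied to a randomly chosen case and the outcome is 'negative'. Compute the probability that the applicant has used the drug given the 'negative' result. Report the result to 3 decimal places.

P(H | E) ≈ 0.011

Write H for 'the applicant has used the drug'. Prior odds H:¬H = 0.08/0.92 = 0.086957. For the 'negative' outcome, the likelihood ratio is 0.13/0.99 = 0.13131.
Posterior odds = 0.086957 × 0.13131 = 0.011419, so P(H|E) = 0.011419/(1+0.011419) = 0.011.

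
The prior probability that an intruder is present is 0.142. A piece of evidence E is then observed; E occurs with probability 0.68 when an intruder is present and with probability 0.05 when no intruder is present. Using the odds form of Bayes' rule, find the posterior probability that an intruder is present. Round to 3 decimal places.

Posterior probability ≈ 0.692

Prior odds = 0.142/(1−0.142) = 0.16550.
Likelihood ratio for E = 0.68/0.05 = 13.600.
Posterior odds = prior odds × LR = 2.2508.
Posterior probability = odds/(1+odds) = 2.2508/3.2508 = 0.692.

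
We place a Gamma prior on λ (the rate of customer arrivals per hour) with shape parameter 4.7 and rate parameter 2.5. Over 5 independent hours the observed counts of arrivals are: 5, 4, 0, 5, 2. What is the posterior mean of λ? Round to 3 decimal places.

Posterior mean ≈ 2.760

The Poisson likelihood adds the total count to the shape and the number of exposure periods to the rate. Here ∑xᵢ = 16 and n = 5, so shape 4.7→20.7 and rate 2.5→7.5.
E[λ | data] = 20.7/7.5 = 2.760.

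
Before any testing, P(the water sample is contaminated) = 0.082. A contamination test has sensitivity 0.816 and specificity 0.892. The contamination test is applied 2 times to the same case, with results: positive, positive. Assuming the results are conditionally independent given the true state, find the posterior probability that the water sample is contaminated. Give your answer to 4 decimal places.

With H the event that the water sample is contaminated, the joint likelihood of the observed sequence is P(data|H) = 0.816·0.816 = 0.66586 and P(data|¬H) = 0.108·0.108 = 0.011664.
Bayes: P(H|data) = 0.082·0.66586 / (0.082·0.66586 + 0.918·0.011664) = 0.054600/0.065308 = 0.8360.

Posterior P(H) ≈ 0.8360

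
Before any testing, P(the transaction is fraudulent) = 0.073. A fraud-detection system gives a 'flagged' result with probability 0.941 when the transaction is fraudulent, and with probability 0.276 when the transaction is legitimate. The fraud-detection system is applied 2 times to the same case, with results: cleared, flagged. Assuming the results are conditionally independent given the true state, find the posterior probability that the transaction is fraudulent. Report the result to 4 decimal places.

With H the event that the transaction is fraudulent, the joint likelihood of the observed sequence is P(data|H) = 0.059·0.941 = 0.055519 and P(data|¬H) = 0.724·0.276 = 0.19982.
Bayes: P(H|data) = 0.073·0.055519 / (0.073·0.055519 + 0.927·0.19982) = 0.0040529/0.18929 = 0.0214.

Posterior P(H) ≈ 0.0214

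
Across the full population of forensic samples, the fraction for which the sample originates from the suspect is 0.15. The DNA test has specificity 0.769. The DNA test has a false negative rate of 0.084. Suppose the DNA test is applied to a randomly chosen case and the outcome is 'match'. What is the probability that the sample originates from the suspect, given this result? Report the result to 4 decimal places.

P(H | E) ≈ 0.4117

Let H be the event that the sample originates from the suspect. P(H) = 0.15, so P(¬H) = 0.85. With E the 'match' result, P(E|H) = 0.916 and P(E|¬H) = 0.231.
P(E) = 0.916·0.15 + 0.231·0.85 = 0.13740 + 0.19635 = 0.33375.
By Bayes' theorem, P(H|E) = 0.13740 / 0.33375 = 0.4117.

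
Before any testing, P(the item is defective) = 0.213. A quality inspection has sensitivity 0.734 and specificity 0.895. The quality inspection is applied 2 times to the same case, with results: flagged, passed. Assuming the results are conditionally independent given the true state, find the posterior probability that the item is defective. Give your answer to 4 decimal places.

Posterior P(H) ≈ 0.3599

Let H be the event that the item is defective; start with P(H) = 0.213. P('flagged'|H) = 0.734, P('flagged'|¬H) = 0.105.
Update on result 1 ('flagged'): P(H) ← 0.734·0.2130 / (0.734·0.2130 + 0.105·0.7870) = 0.15634/0.23898 = 0.6542.
Update on result 2 ('passed'): P(H) ← 0.266·0.6542 / (0.266·0.6542 + 0.895·0.3458) = 0.17402/0.48350 = 0.3599.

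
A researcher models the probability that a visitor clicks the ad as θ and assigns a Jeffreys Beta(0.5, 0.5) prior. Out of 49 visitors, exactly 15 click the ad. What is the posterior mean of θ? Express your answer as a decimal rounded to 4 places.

Posterior mean ≈ 0.3100

The binomial likelihood is conjugate to the Beta prior: with 15 successes and 34 failures, the posterior is Beta(0.5+15, 0.5+34) = Beta(15.5, 34.5).
E[θ | data] = 15.5/(15.5+34.5) = 0.3100.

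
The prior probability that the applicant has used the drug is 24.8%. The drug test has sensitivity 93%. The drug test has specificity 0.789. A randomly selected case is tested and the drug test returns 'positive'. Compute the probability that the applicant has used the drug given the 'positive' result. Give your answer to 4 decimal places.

Let H be the event that the applicant has used the drug. P(H) = 0.248, so P(¬H) = 0.752. With E the 'positive' result, P(E|H) = 0.93 and P(E|¬H) = 0.211.
P(E) = 0.93·0.248 + 0.211·0.752 = 0.23064 + 0.15867 = 0.38931.
By Bayes' theorem, P(H|E) = 0.23064 / 0.38931 = 0.5924.

P(H | E) ≈ 0.5924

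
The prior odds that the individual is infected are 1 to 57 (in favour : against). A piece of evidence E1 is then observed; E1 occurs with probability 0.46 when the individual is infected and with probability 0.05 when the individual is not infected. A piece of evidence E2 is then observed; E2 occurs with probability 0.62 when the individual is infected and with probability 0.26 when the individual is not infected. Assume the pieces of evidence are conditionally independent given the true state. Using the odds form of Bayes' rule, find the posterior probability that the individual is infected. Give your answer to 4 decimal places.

Posterior probability ≈ 0.2779

Prior odds = 1/57 = 0.017544. In log-odds, ln(0.017544) = -4.0431.
Add log likelihood ratios: ln(9.2000) + ln(2.3846) = 3.0882.
Posterior log-odds = -0.95481, so posterior odds = exp(-0.95481) = 0.38489. Converting, P(H|E) = 0.38489/1.3849 = 0.2779.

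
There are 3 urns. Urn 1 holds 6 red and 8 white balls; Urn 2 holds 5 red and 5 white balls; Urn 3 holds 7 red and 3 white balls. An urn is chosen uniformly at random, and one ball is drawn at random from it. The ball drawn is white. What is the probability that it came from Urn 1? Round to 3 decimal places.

Posterior probability ≈ 0.417

P(white|Urn 1) = 0.5714; P(white|Urn 2) = 0.5; P(white|Urn 3) = 0.3.
Prior × likelihood for each source: 0.333333·0.5714=0.1905, 0.333333·0.5=0.1667, 0.333333·0.3=0.1000. Summing gives P(white) = 0.45714.
P(Urn 1 | white) = 0.1905 / 0.45714 = 0.417.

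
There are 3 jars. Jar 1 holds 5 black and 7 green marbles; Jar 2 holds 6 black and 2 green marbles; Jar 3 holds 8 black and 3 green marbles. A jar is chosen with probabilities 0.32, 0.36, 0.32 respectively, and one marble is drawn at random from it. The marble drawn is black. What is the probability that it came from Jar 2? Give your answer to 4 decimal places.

Posterior probability ≈ 0.4245

Tabulate prior·likelihood by source: [1] prior 0.32, lik 0.4167, product 0.1333; [2] prior 0.36, lik 0.75, product 0.2700; [3] prior 0.32, lik 0.7273, product 0.2327.
Normalizing constant = 0.63606; the posterior for Jar 2 is its product over the sum, 0.2700/0.63606 = 0.4245.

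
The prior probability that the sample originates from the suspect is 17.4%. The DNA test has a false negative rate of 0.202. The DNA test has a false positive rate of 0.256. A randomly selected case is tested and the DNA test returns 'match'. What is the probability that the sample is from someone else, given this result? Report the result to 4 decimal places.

P(¬H | E) ≈ 0.6036

Let H be the event that the sample originates from the suspect. P(H) = 0.174, so P(¬H) = 0.826. With E the 'match' result, P(E|H) = 0.798 and P(E|¬H) = 0.256.
P(E) = 0.798·0.174 + 0.256·0.826 = 0.13885 + 0.21146 = 0.35031.
By Bayes' theorem, P(H|E) = 0.13885 / 0.35031 = 0.3964. Hence P(¬H|E) = 1 − 0.3964 = 0.6036.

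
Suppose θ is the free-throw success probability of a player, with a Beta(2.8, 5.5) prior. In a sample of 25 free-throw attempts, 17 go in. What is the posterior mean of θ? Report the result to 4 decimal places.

Observing 17 successes and 8 failures updates Beta(2.8, 5.5) by adding the success and failure counts to the two shape parameters: α = 2.8+17 = 19.8, β = 5.5+8 = 13.5.
Posterior mean = α/(α+β) = 19.8/33.3 = 0.5946.

Posterior mean ≈ 0.5946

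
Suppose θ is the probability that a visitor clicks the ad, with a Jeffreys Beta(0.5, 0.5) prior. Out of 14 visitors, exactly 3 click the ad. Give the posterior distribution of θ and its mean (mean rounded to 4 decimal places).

Observing 3 successes and 11 failures updates Beta(0.5, 0.5) by adding the success and failure counts to the two shape parameters: α = 0.5+3 = 3.5, β = 0.5+11 = 11.5.
E[θ | data] = 3.5/(3.5+11.5) = 0.2333.

Posterior: Beta(3.5, 11.5); mean ≈ 0.2333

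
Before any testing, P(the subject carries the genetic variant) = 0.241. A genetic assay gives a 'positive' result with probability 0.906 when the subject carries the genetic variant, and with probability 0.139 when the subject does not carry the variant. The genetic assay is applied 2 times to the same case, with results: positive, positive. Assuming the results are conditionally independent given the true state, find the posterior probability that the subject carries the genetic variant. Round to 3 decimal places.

Let H be the event that the subject carries the genetic variant; start with P(H) = 0.241. P('positive'|H) = 0.906, P('positive'|¬H) = 0.139.
Update on result 1 ('positive'): P(H) ← 0.906·0.2410 / (0.906·0.2410 + 0.139·0.7590) = 0.21835/0.32385 = 0.6742.
Update on result 2 ('positive'): P(H) ← 0.906·0.6742 / (0.906·0.6742 + 0.139·0.3258) = 0.61085/0.65613 = 0.9310.

Posterior P(H) ≈ 0.931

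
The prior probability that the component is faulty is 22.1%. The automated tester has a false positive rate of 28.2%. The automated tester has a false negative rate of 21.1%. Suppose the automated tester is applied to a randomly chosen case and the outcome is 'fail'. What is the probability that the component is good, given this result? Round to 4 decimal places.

P(¬H | E) ≈ 0.5575

Let H be the event that the component is faulty. P(H) = 0.221, so P(¬H) = 0.779. With E the 'fail' result, P(E|H) = 0.789 and P(E|¬H) = 0.282.
P(E) = 0.789·0.221 + 0.282·0.779 = 0.17437 + 0.21968 = 0.39405.
By Bayes' theorem, P(H|E) = 0.17437 / 0.39405 = 0.4425. Hence P(¬H|E) = 1 − 0.4425 = 0.5575.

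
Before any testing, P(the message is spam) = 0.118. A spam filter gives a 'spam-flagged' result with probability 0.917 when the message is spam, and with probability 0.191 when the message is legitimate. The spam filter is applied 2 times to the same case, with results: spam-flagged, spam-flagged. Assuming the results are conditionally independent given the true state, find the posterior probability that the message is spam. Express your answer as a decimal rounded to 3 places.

Let H be the event that the message is spam; start with P(H) = 0.118. P('spam-flagged'|H) = 0.917, P('spam-flagged'|¬H) = 0.191.
Update on result 1 ('spam-flagged'): P(H) ← 0.917·0.1180 / (0.917·0.1180 + 0.191·0.8820) = 0.10821/0.27667 = 0.3911.
Update on result 2 ('spam-flagged'): P(H) ← 0.917·0.3911 / (0.917·0.3911 + 0.191·0.6089) = 0.35864/0.47494 = 0.7551.

Posterior P(H) ≈ 0.755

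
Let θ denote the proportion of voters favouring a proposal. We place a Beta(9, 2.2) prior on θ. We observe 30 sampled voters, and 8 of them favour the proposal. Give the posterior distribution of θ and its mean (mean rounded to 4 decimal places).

Observing 8 successes and 22 failures updates Beta(9, 2.2) by adding the success and failure counts to the two shape parameters: α = 9+8 = 17, β = 2.2+22 = 24.2.
E[θ | data] = 17/(17+24.2) = 0.4126.

Posterior: Beta(17, 24.2); mean ≈ 0.4126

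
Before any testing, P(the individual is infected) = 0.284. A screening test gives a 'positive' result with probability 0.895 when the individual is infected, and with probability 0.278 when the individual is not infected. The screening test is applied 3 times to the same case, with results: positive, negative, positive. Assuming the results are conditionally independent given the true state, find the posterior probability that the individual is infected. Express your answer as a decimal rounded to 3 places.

With H the event that the individual is infected, the joint likelihood of the observed sequence is P(data|H) = 0.895·0.105·0.895 = 0.084108 and P(data|¬H) = 0.278·0.722·0.278 = 0.055799.
Bayes: P(H|data) = 0.284·0.084108 / (0.284·0.084108 + 0.716·0.055799) = 0.023887/0.063839 = 0.3742.

Posterior P(H) ≈ 0.374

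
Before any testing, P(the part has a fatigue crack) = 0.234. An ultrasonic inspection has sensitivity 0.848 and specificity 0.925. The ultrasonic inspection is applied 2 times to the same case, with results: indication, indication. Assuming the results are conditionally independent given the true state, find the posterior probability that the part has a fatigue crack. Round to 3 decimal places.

With H the event that the part has a fatigue crack, the joint likelihood of the observed sequence is P(data|H) = 0.848·0.848 = 0.71910 and P(data|¬H) = 0.075·0.075 = 0.0056250.
Bayes: P(H|data) = 0.234·0.71910 / (0.234·0.71910 + 0.766·0.0056250) = 0.16827/0.17258 = 0.9750.

Posterior P(H) ≈ 0.975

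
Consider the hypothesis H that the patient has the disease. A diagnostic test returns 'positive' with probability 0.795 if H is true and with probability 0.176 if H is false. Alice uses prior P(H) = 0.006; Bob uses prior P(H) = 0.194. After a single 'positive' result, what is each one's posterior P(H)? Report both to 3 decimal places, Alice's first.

The likelihood ratio for a 'positive' result is 0.795/0.176 = 4.5170.
Alice: prior odds 0.006/0.994 = 0.0060362; posterior odds 0.027266; posterior probability 0.027.
Bob: prior odds 0.194/0.806 = 0.24069; posterior odds 1.0872; posterior probability 0.521.

Alice: 0.027; Bob: 0.521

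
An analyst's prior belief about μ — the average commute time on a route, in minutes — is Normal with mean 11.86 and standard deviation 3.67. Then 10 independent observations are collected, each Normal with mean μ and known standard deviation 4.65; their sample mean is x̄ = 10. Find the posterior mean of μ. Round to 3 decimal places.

Posterior mean ≈ 10.257

With known σ, the Normal prior is conjugate. Weight on the data is w = (n/σ²)/(n/σ² + 1/τ₀²) = 0.462481/(0.462481+0.0742451) = 0.86167.
Posterior mean = w·x̄ + (1−w)·μ₀ = 0.86167·10 + 0.13833·11.86 = 10.257.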